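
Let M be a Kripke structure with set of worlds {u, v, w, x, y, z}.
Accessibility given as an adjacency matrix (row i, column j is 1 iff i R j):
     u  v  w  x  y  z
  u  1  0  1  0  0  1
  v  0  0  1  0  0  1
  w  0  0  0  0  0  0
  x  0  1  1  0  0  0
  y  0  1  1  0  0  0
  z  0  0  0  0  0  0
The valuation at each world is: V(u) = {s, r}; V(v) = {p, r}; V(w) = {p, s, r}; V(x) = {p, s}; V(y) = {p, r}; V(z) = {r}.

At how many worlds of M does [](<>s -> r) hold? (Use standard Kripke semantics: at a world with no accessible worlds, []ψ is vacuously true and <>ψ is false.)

6

Let φ = [](<>s -> r). Evaluate φ at each world:
  u (successors {u, w, z}): φ is true.
  v (successors {w, z}): φ is true.
  w (successors ∅): φ is true.
  x (successors {v, w}): φ is true.
  y (successors {v, w}): φ is true.
  z (successors ∅): φ is true.
For instance, at y:
  At y: [](<>s -> r) requires <>s -> r at every successor {v, w}.
      At v: <>s is true, r is true, so <>s -> r is true.
      At w: <>s is false, r is true, so <>s -> r is true.
  So [](<>s -> r) is true at y.
Satisfying worlds: {u, v, w, x, y, z}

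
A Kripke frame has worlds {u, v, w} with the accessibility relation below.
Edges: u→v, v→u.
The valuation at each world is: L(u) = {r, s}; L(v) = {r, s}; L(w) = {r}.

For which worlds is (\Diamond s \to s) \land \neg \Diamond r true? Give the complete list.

w

Let φ = (\Diamond s \to s) \land \neg \Diamond r. Evaluate φ at each world:
  u (successors {v}): φ is false.
  v (successors {u}): φ is false.
  w (successors ∅): φ is true.
For instance, at v:
  At v: \Diamond s \to s is true, \neg \Diamond r is false, so (\Diamond s \to s) \land \neg \Diamond r is false.
    At v: \Diamond s is true, s is true, so \Diamond s \to s is true.
      At v: \Diamond s requires s at some successor in {u}.
        s holds at u, so \Diamond s is true at v.
    At v: \Diamond r is true, so \neg \Diamond r is false.
      At v: \Diamond r requires r at some successor in {u}.
        r holds at u, so \Diamond r is true at v.
Satisfying worlds: {w}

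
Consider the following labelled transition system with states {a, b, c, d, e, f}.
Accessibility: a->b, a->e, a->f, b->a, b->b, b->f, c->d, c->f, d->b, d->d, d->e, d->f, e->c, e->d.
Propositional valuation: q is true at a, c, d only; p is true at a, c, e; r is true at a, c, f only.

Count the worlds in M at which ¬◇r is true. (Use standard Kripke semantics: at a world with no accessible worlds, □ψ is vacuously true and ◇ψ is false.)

1

Recall that ◇ψ holds at a world iff ψ holds at some accessible world.
Let φ = ¬◇r. Evaluate φ at each world:
  a (successors {b, e, f}): φ is false.
  b (successors {a, b, f}): φ is false.
  c (successors {d, f}): φ is false.
  d (successors {b, d, e, f}): φ is false.
  e (successors {c, d}): φ is false.
  f (successors ∅): φ is true.
For instance, at b:
  At b: ◇r is true, so ¬◇r is false.
    At b: ◇r requires r at some successor in {a, b, f}.
      r holds at a, so ◇r is true at b.
Satisfying worlds: {f}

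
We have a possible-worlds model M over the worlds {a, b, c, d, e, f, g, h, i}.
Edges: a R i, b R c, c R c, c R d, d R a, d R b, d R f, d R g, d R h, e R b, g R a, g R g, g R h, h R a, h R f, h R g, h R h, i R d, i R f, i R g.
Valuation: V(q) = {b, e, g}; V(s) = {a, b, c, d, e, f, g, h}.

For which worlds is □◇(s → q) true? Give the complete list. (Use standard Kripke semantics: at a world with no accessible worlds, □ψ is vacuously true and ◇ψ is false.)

a, f, g

Let φ = □◇(s → q). Evaluate φ at each world:
  a (successors {i}): φ is true.
  b (successors {c}): φ is false.
  c (successors {c, d}): φ is false.
  d (successors {a, b, f, g, h}): φ is false.
  e (successors {b}): φ is false.
  f (successors ∅): φ is true.
  g (successors {a, g, h}): φ is true.
  h (successors {a, f, g, h}): φ is false.
  i (successors {d, f, g}): φ is false.
For instance, at b:
  At b: □◇(s → q) requires ◇(s → q) at every successor {c}.
    ◇(s → q) fails at c, so □◇(s → q) is false at b.
      At c: ◇(s → q) requires s → q at some successor in {c, d}.
        At c: s → q is false.
        At d: s → q is false.
      So ◇(s → q) is false at c.
Satisfying worlds: {a, f, g}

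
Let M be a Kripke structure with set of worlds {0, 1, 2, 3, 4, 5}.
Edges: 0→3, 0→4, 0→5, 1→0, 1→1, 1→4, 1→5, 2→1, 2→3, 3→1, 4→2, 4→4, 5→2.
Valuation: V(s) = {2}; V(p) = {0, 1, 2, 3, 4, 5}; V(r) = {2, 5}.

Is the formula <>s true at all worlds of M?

Let φ = <>s. Evaluate φ at each world:
  0 (successors {3, 4, 5}): φ is false.
  1 (successors {0, 1, 4, 5}): φ is false.
  2 (successors {1, 3}): φ is false.
  3 (successors {1}): φ is false.
  4 (successors {2, 4}): φ is true.
  5 (successors {2}): φ is true.
Detail at 0 (counterexample):
  At 0: <>s requires s at some successor in {3, 4, 5}.
    At 3: s is false.
    At 4: s is false.
    At 5: s is false.
  So <>s is false at 0.

No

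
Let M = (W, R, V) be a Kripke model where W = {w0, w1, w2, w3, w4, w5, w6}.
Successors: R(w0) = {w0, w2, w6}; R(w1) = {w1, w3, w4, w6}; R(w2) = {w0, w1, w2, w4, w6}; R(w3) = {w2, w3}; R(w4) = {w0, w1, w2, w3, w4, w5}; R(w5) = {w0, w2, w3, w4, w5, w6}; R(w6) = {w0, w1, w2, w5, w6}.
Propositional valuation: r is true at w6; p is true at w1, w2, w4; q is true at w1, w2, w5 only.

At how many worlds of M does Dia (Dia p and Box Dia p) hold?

Let φ = Dia (Dia p and Box Dia p). Evaluate φ at each world:
  w0 (successors {w0, w2, w6}): φ is true.
  w1 (successors {w1, w3, w4, w6}): φ is true.
  w2 (successors {w0, w1, w2, w4, w6}): φ is true.
  w3 (successors {w2, w3}): φ is true.
  w4 (successors {w0, w1, w2, w3, w4, w5}): φ is true.
  w5 (successors {w0, w2, w3, w4, w5, w6}): φ is true.
  w6 (successors {w0, w1, w2, w5, w6}): φ is true.
For instance, at w2:
  At w2: Dia (Dia p and Box Dia p) requires Dia p and Box Dia p at some successor in {w0, w1, w2, w4, w6}.
    Dia p and Box Dia p holds at w0, so Dia (Dia p and Box Dia p) is true at w2.
      At w0: Dia p is true, Box Dia p is true, so Dia p and Box Dia p is true.
Satisfying worlds: {w0, w1, w2, w3, w4, w5, w6}

7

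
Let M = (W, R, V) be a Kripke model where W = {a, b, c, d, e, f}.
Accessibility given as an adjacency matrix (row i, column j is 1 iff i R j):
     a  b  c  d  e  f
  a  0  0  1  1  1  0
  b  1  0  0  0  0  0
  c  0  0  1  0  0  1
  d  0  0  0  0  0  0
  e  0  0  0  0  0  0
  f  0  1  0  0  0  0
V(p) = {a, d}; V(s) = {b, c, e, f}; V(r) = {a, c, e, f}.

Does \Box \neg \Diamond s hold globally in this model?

Let φ = \Box \neg \Diamond s. Evaluate φ at each world:
  a (successors {c, d, e}): φ is false.
  b (successors {a}): φ is false.
  c (successors {c, f}): φ is false.
  d (successors ∅): φ is true.
  e (successors ∅): φ is true.
  f (successors {b}): φ is true.
Detail at a (counterexample):
  At a: \Box \neg \Diamond s requires \neg \Diamond s at every successor {c, d, e}.
    \neg \Diamond s fails at c, so \Box \neg \Diamond s is false at a.
      At c: \Diamond s is true, so \neg \Diamond s is false.

No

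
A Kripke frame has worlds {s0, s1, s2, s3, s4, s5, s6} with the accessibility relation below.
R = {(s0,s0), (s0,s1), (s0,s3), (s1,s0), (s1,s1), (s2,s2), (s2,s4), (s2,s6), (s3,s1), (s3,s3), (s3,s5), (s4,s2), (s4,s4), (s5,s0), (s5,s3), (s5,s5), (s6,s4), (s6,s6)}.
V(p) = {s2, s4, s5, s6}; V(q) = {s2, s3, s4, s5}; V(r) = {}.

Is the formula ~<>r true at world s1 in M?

At s1: <>r is false, so ~<>r is true.
  At s1: <>r requires r at some successor in {s0, s1}.
    At s0: r is false.
    At s1: r is false.
  So <>r is false at s1.

Yes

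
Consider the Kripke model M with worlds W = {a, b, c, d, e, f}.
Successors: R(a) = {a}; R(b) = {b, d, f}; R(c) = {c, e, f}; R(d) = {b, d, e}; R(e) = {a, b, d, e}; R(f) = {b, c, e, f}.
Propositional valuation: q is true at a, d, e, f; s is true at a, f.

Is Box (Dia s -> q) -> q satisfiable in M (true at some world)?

Yes

Let φ = Box (Dia s -> q) -> q. Evaluate φ at each world:
  a (successors {a}): φ is true.
  b (successors {b, d, f}): φ is true.
  c (successors {c, e, f}): φ is true.
  d (successors {b, d, e}): φ is true.
  e (successors {a, b, d, e}): φ is true.
  f (successors {b, c, e, f}): φ is true.
Detail at a (witness):
  At a: Box (Dia s -> q) is true, q is true, so Box (Dia s -> q) -> q is true.
    At a: Box (Dia s -> q) requires Dia s -> q at every successor {a}.
      At a: Dia s -> q is true.
    So Box (Dia s -> q) is true at a.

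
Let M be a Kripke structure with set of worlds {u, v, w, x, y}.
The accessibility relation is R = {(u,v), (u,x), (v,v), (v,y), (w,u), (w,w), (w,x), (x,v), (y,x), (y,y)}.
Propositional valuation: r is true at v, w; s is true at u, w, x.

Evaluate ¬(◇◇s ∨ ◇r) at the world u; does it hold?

Recall that ◇ψ holds at a world iff ψ holds at some accessible world.
At u: ◇◇s ∨ ◇r is true, so ¬(◇◇s ∨ ◇r) is false.
  At u: ◇◇s is false, ◇r is true, so ◇◇s ∨ ◇r is true.
    At u: ◇◇s requires ◇s at some successor in {v, x}.
      At v: ◇s is false.
      At x: ◇s is false.
    So ◇◇s is false at u.
    At u: ◇r requires r at some successor in {v, x}.
      r holds at v, so ◇r is true at u.

No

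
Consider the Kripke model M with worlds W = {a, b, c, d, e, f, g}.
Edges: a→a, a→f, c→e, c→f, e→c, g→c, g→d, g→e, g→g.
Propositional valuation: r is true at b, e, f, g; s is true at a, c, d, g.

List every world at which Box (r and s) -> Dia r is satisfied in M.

Let φ = Box (r and s) -> Dia r. Evaluate φ at each world:
  a (successors {a, f}): φ is true.
  b (successors ∅): φ is false.
  c (successors {e, f}): φ is true.
  d (successors ∅): φ is false.
  e (successors {c}): φ is true.
  f (successors ∅): φ is false.
  g (successors {c, d, e, g}): φ is true.
For instance, at c:
  At c: Box (r and s) is false, Dia r is true, so Box (r and s) -> Dia r is true.
    At c: Box (r and s) requires r and s at every successor {e, f}.
      r and s fails at e, so Box (r and s) is false at c.
    At c: Dia r requires r at some successor in {e, f}.
      r holds at e, so Dia r is true at c.
Satisfying worlds: {a, c, e, g}

a, c, e, g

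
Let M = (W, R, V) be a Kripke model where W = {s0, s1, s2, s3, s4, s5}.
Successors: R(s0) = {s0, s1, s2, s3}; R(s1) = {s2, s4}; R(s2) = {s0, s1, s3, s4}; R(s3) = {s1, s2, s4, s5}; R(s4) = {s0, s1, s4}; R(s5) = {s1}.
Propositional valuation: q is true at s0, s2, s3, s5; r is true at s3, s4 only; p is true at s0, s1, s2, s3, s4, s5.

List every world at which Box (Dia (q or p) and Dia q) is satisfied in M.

s0, s1, s2, s4, s5

Let φ = Box (Dia (q or p) and Dia q). Evaluate φ at each world:
  s0 (successors {s0, s1, s2, s3}): φ is true.
  s1 (successors {s2, s4}): φ is true.
  s2 (successors {s0, s1, s3, s4}): φ is true.
  s3 (successors {s1, s2, s4, s5}): φ is false.
  s4 (successors {s0, s1, s4}): φ is true.
  s5 (successors {s1}): φ is true.
For instance, at s4:
  At s4: Box (Dia (q or p) and Dia q) requires Dia (q or p) and Dia q at every successor {s0, s1, s4}.
      At s0: Dia (q or p) is true, Dia q is true, so Dia (q or p) and Dia q is true.
      At s1: Dia (q or p) is true, Dia q is true, so Dia (q or p) and Dia q is true.
      At s4: Dia (q or p) is true, Dia q is true, so Dia (q or p) and Dia q is true.
  So Box (Dia (q or p) and Dia q) is true at s4.
Satisfying worlds: {s0, s1, s2, s4, s5}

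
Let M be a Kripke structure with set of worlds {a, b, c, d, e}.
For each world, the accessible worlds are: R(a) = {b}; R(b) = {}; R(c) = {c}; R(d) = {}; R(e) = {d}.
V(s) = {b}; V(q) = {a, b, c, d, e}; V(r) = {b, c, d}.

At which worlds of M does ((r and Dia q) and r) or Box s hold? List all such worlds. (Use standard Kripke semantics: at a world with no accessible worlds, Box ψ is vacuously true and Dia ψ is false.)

Let φ = ((r and Dia q) and r) or Box s. Evaluate φ at each world:
  a (successors {b}): φ is true.
  b (successors ∅): φ is true.
  c (successors {c}): φ is true.
  d (successors ∅): φ is true.
  e (successors {d}): φ is false.
For instance, at e:
  At e: (r and Dia q) and r is false, Box s is false, so ((r and Dia q) and r) or Box s is false.
    At e: r and Dia q is false, r is false, so (r and Dia q) and r is false.
      At e: r is false, Dia q is true, so r and Dia q is false.
    At e: Box s requires s at every successor {d}.
      s fails at d, so Box s is false at e.
Satisfying worlds: {a, b, c, d}

a, b, c, d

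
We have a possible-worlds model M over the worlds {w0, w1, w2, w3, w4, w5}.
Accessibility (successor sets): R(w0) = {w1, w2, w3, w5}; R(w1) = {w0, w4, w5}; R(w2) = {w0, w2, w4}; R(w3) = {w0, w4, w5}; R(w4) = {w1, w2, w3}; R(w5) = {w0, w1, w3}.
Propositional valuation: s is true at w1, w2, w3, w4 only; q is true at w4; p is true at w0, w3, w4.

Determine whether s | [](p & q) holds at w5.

Recall that []ψ holds at a world iff ψ holds at every accessible world, and <>ψ holds iff ψ holds at some accessible world.
At w5: s is false, [](p & q) is false, so s | [](p & q) is false.
  At w5: [](p & q) requires p & q at every successor {w0, w1, w3}.
    p & q fails at w0, so [](p & q) is false at w5.

No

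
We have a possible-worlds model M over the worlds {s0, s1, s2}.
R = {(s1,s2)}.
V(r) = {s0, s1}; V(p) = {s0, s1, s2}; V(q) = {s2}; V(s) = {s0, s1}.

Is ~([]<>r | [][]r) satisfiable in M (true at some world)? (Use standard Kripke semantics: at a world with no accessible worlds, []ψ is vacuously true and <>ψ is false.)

No

Recall that []ψ holds at a world iff ψ holds at every accessible world, and <>ψ holds iff ψ holds at some accessible world.
Let φ = ~([]<>r | [][]r). Evaluate φ at each world:
  s0 (successors ∅): φ is false.
  s1 (successors {s2}): φ is false.
  s2 (successors ∅): φ is false.
For instance, at s1:
  At s1: []<>r | [][]r is true, so ~([]<>r | [][]r) is false.
    At s1: []<>r is false, [][]r is true, so []<>r | [][]r is true.
      At s1: []<>r requires <>r at every successor {s2}.
        <>r fails at s2, so []<>r is false at s1.
      At s1: [][]r requires []r at every successor {s2}.
        At s2: []r is true.
      So [][]r is true at s1.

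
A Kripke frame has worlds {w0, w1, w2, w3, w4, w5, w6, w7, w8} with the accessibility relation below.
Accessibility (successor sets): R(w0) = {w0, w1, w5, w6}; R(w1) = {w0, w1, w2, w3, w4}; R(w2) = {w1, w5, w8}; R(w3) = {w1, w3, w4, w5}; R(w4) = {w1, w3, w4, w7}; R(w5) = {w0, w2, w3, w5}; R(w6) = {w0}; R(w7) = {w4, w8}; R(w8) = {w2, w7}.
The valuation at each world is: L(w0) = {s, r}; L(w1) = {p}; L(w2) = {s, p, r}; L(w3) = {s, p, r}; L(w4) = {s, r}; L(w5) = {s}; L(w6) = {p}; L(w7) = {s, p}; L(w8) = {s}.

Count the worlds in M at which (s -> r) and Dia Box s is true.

4

Let φ = (s -> r) and Dia Box s. Evaluate φ at each world:
  w0 (successors {w0, w1, w5, w6}): φ is true.
  w1 (successors {w0, w1, w2, w3, w4}): φ is false.
  w2 (successors {w1, w5, w8}): φ is true.
  w3 (successors {w1, w3, w4, w5}): φ is true.
  w4 (successors {w1, w3, w4, w7}): φ is true.
  w5 (successors {w0, w2, w3, w5}): φ is false.
  w6 (successors {w0}): φ is false.
  w7 (successors {w4, w8}): φ is false.
  w8 (successors {w2, w7}): φ is false.
For instance, at w2:
  At w2: s -> r is true, Dia Box s is true, so (s -> r) and Dia Box s is true.
    At w2: Dia Box s requires Box s at some successor in {w1, w5, w8}.
      Box s holds at w5, so Dia Box s is true at w2.
Satisfying worlds: {w0, w2, w3, w4}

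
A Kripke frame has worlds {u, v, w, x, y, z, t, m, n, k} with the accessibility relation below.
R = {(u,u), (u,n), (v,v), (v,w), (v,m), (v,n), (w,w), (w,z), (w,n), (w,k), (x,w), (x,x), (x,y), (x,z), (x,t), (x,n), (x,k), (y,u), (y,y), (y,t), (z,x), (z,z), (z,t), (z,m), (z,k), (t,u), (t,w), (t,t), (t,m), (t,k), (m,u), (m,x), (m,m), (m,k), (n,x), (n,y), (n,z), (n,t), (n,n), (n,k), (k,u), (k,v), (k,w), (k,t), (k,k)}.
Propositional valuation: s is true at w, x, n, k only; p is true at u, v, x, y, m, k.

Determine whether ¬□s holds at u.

Yes

Recall that □ψ holds at a world iff ψ holds at every accessible world, and ◇ψ holds iff ψ holds at some accessible world.
At u: □s is false, so ¬□s is true.
  At u: □s requires s at every successor {u, n}.
    s fails at u, so □s is false at u.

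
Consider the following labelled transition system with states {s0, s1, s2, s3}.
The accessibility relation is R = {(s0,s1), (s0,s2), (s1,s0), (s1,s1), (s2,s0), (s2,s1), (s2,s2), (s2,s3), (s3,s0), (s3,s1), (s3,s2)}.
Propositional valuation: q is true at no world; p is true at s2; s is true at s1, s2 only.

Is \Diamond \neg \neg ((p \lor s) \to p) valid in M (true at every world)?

Yes

Recall that \Diamond ψ holds at a world iff ψ holds at some accessible world.
Let φ = \Diamond \neg \neg ((p \lor s) \to p). Evaluate φ at each world:
  s0 (successors {s1, s2}): φ is true.
  s1 (successors {s0, s1}): φ is true.
  s2 (successors {s0, s1, s2, s3}): φ is true.
  s3 (successors {s0, s1, s2}): φ is true.
For instance, at s2:
  At s2: \Diamond \neg \neg ((p \lor s) \to p) requires \neg \neg ((p \lor s) \to p) at some successor in {s0, s1, s2, s3}.
    \neg \neg ((p \lor s) \to p) holds at s0, so \Diamond \neg \neg ((p \lor s) \to p) is true at s2.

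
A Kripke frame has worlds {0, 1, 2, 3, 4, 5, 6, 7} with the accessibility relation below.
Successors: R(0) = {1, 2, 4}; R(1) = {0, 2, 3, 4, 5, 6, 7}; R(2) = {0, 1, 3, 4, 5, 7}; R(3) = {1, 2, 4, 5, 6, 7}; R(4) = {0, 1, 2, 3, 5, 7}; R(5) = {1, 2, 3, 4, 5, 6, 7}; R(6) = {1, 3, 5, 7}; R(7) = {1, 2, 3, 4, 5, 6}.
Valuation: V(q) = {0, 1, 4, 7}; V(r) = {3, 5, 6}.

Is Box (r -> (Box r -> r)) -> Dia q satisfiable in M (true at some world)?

Recall that Box ψ holds at a world iff ψ holds at every accessible world, and Dia ψ holds iff ψ holds at some accessible world.
Let φ = Box (r -> (Box r -> r)) -> Dia q. Evaluate φ at each world:
  0 (successors {1, 2, 4}): φ is true.
  1 (successors {0, 2, 3, 4, 5, 6, 7}): φ is true.
  2 (successors {0, 1, 3, 4, 5, 7}): φ is true.
  3 (successors {1, 2, 4, 5, 6, 7}): φ is true.
  4 (successors {0, 1, 2, 3, 5, 7}): φ is true.
  5 (successors {1, 2, 3, 4, 5, 6, 7}): φ is true.
  6 (successors {1, 3, 5, 7}): φ is true.
  7 (successors {1, 2, 3, 4, 5, 6}): φ is true.
Detail at 0 (witness):
  At 0: Box (r -> (Box r -> r)) is true, Dia q is true, so Box (r -> (Box r -> r)) -> Dia q is true.
    At 0: Box (r -> (Box r -> r)) requires r -> (Box r -> r) at every successor {1, 2, 4}.
      At 1: r -> (Box r -> r) is true.
      At 2: r -> (Box r -> r) is true.
      At 4: r -> (Box r -> r) is true.
    So Box (r -> (Box r -> r)) is true at 0.
    At 0: Dia q requires q at some successor in {1, 2, 4}.
      q holds at 1, so Dia q is true at 0.

Yes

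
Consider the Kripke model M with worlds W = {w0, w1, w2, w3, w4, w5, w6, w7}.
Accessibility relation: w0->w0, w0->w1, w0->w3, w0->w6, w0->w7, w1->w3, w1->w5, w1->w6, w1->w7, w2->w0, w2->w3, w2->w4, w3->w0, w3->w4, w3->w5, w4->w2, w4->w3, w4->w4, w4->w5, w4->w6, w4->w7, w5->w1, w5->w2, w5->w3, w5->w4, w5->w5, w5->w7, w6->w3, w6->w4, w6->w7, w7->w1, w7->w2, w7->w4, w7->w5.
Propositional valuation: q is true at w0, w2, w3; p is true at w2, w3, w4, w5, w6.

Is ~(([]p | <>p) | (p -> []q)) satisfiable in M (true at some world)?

No

Let φ = ~(([]p | <>p) | (p -> []q)). Evaluate φ at each world:
  w0 (successors {w0, w1, w3, w6, w7}): φ is false.
  w1 (successors {w3, w5, w6, w7}): φ is false.
  w2 (successors {w0, w3, w4}): φ is false.
  w3 (successors {w0, w4, w5}): φ is false.
  w4 (successors {w2, w3, w4, w5, w6, w7}): φ is false.
  w5 (successors {w1, w2, w3, w4, w5, w7}): φ is false.
  w6 (successors {w3, w4, w7}): φ is false.
  w7 (successors {w1, w2, w4, w5}): φ is false.
For instance, at w2:
  At w2: ([]p | <>p) | (p -> []q) is true, so ~(([]p | <>p) | (p -> []q)) is false.
    At w2: []p | <>p is true, p -> []q is false, so ([]p | <>p) | (p -> []q) is true.
      At w2: []p is false, <>p is true, so []p | <>p is true.
      At w2: p is true, []q is false, so p -> []q is false.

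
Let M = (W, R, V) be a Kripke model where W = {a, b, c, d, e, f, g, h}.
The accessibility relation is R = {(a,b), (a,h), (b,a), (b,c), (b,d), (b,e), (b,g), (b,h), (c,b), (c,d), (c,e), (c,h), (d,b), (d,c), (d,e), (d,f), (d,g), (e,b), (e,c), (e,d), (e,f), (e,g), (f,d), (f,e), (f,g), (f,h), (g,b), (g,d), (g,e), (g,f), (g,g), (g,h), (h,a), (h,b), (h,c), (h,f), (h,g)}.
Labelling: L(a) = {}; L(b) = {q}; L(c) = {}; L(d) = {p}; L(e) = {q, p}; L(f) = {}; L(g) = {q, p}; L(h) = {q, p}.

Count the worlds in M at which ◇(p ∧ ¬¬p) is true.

8

Let φ = ◇(p ∧ ¬¬p). Evaluate φ at each world:
  a (successors {b, h}): φ is true.
  b (successors {a, c, d, e, g, h}): φ is true.
  c (successors {b, d, e, h}): φ is true.
  d (successors {b, c, e, f, g}): φ is true.
  e (successors {b, c, d, f, g}): φ is true.
  f (successors {d, e, g, h}): φ is true.
  g (successors {b, d, e, f, g, h}): φ is true.
  h (successors {a, b, c, f, g}): φ is true.
For instance, at b:
  At b: ◇(p ∧ ¬¬p) requires p ∧ ¬¬p at some successor in {a, c, d, e, g, h}.
    p ∧ ¬¬p holds at d, so ◇(p ∧ ¬¬p) is true at b.
Satisfying worlds: {a, b, c, d, e, f, g, h}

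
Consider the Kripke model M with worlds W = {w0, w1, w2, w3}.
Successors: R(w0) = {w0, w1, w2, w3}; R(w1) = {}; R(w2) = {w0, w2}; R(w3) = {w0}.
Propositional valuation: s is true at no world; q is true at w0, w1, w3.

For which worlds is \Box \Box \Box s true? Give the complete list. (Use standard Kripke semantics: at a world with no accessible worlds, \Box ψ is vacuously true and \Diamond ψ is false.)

w1

Let φ = \Box \Box \Box s. Evaluate φ at each world:
  w0 (successors {w0, w1, w2, w3}): φ is false.
  w1 (successors ∅): φ is true.
  w2 (successors {w0, w2}): φ is false.
  w3 (successors {w0}): φ is false.
For instance, at w2:
  At w2: \Box \Box \Box s requires \Box \Box s at every successor {w0, w2}.
    \Box \Box s fails at w0, so \Box \Box \Box s is false at w2.
      At w0: \Box \Box s requires \Box s at every successor {w0, w1, w2, w3}.
        \Box s fails at w0, so \Box \Box s is false at w0.
Satisfying worlds: {w1}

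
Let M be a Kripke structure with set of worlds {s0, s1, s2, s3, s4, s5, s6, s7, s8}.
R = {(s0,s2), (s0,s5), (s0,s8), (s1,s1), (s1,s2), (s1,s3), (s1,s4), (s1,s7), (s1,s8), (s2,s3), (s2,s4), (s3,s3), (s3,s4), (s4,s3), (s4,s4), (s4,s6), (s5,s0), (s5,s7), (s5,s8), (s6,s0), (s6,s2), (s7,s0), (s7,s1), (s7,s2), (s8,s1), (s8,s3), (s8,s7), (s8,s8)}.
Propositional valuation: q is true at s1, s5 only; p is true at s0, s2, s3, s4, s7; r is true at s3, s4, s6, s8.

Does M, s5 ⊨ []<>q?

Yes

At s5: []<>q requires <>q at every successor {s0, s7, s8}.
    At s0: <>q requires q at some successor in {s2, s5, s8}.
      q holds at s5, so <>q is true at s0.
    At s7: <>q requires q at some successor in {s0, s1, s2}.
      q holds at s1, so <>q is true at s7.
    At s8: <>q requires q at some successor in {s1, s3, s7, s8}.
      q holds at s1, so <>q is true at s8.
So []<>q is true at s5.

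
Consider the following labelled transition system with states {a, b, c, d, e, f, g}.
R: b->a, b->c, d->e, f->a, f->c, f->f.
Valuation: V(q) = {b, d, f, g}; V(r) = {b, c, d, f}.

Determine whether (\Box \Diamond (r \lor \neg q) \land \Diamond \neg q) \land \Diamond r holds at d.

No

At d: \Box \Diamond (r \lor \neg q) \land \Diamond \neg q is false, \Diamond r is false, so (\Box \Diamond (r \lor \neg q) \land \Diamond \neg q) \land \Diamond r is false.
  At d: \Box \Diamond (r \lor \neg q) is false, \Diamond \neg q is true, so \Box \Diamond (r \lor \neg q) \land \Diamond \neg q is false.
    At d: \Box \Diamond (r \lor \neg q) requires \Diamond (r \lor \neg q) at every successor {e}.
      \Diamond (r \lor \neg q) fails at e, so \Box \Diamond (r \lor \neg q) is false at d.
    At d: \Diamond \neg q requires \neg q at some successor in {e}.
      \neg q holds at e, so \Diamond \neg q is true at d.
  At d: \Diamond r requires r at some successor in {e}.
    At e: r is false.
  So \Diamond r is false at d.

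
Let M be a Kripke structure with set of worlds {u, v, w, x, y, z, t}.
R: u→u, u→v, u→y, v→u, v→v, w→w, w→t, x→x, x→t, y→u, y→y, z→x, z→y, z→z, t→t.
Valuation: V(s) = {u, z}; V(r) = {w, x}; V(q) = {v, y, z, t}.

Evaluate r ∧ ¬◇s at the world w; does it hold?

Yes

Recall that ◇ψ holds at a world iff ψ holds at some accessible world.
At w: r is true, ¬◇s is true, so r ∧ ¬◇s is true.
  At w: ◇s is false, so ¬◇s is true.
    At w: ◇s requires s at some successor in {w, t}.
      At w: s is false.
      At t: s is false.
    So ◇s is false at w.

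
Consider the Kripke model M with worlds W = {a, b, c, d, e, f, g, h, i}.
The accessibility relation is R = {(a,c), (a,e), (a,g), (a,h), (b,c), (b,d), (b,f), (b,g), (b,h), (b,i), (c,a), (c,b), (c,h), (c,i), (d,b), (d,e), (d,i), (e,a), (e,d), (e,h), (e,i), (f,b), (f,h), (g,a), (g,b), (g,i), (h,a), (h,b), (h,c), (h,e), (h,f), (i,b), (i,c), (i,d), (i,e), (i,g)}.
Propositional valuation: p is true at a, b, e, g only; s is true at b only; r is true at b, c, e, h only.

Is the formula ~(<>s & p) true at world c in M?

At c: <>s & p is false, so ~(<>s & p) is true.
  At c: <>s is true, p is false, so <>s & p is false.
    At c: <>s requires s at some successor in {a, b, h, i}.
      s holds at b, so <>s is true at c.

Yes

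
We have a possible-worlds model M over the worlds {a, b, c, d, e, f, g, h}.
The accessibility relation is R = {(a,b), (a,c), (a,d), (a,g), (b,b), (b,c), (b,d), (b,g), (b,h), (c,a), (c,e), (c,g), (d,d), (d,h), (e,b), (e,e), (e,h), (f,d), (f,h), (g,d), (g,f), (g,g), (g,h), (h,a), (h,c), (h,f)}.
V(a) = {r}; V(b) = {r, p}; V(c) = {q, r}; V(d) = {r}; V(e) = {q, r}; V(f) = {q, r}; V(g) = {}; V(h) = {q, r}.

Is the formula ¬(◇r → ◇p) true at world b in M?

At b: ◇r → ◇p is true, so ¬(◇r → ◇p) is false.
  At b: ◇r is true, ◇p is true, so ◇r → ◇p is true.
    At b: ◇r requires r at some successor in {b, c, d, g, h}.
      r holds at b, so ◇r is true at b.
    At b: ◇p requires p at some successor in {b, c, d, g, h}.
      p holds at b, so ◇p is true at b.

No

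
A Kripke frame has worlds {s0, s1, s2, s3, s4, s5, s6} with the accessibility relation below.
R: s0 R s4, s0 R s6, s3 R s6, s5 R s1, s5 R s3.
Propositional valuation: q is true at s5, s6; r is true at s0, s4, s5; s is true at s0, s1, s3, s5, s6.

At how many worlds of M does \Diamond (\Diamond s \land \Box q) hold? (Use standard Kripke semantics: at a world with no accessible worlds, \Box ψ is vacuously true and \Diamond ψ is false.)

Let φ = \Diamond (\Diamond s \land \Box q). Evaluate φ at each world:
  s0 (successors {s4, s6}): φ is false.
  s1 (successors ∅): φ is false.
  s2 (successors ∅): φ is false.
  s3 (successors {s6}): φ is false.
  s4 (successors ∅): φ is false.
  s5 (successors {s1, s3}): φ is true.
  s6 (successors ∅): φ is false.
For instance, at s5:
  At s5: \Diamond (\Diamond s \land \Box q) requires \Diamond s \land \Box q at some successor in {s1, s3}.
    \Diamond s \land \Box q holds at s3, so \Diamond (\Diamond s \land \Box q) is true at s5.
      At s3: \Diamond s is true, \Box q is true, so \Diamond s \land \Box q is true.
Satisfying worlds: {s5}

1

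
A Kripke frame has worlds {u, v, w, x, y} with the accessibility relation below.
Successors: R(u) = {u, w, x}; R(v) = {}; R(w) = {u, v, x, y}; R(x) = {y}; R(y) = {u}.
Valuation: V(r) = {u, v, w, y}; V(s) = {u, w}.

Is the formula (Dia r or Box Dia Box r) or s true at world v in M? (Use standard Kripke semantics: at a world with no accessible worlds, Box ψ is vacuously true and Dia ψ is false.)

At v: Dia r or Box Dia Box r is true, s is false, so (Dia r or Box Dia Box r) or s is true.
  At v: Dia r is false, Box Dia Box r is true, so Dia r or Box Dia Box r is true.
    At v: no accessible worlds, so Dia r is false.
    At v: no accessible worlds, so Box Dia Box r holds vacuously.

Yes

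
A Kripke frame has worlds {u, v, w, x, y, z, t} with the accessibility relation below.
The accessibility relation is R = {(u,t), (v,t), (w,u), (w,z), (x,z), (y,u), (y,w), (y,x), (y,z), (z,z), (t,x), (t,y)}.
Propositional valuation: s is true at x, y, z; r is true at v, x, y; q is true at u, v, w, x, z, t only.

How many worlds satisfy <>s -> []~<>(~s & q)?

4

Let φ = <>s -> []~<>(~s & q). Evaluate φ at each world:
  u (successors {t}): φ is true.
  v (successors {t}): φ is true.
  w (successors {u, z}): φ is false.
  x (successors {z}): φ is true.
  y (successors {u, w, x, z}): φ is false.
  z (successors {z}): φ is true.
  t (successors {x, y}): φ is false.
For instance, at z:
  At z: <>s is true, []~<>(~s & q) is true, so <>s -> []~<>(~s & q) is true.
    At z: <>s requires s at some successor in {z}.
      s holds at z, so <>s is true at z.
    At z: []~<>(~s & q) requires ~<>(~s & q) at every successor {z}.
      At z: ~<>(~s & q) is true.
    So []~<>(~s & q) is true at z.
Satisfying worlds: {u, v, x, z}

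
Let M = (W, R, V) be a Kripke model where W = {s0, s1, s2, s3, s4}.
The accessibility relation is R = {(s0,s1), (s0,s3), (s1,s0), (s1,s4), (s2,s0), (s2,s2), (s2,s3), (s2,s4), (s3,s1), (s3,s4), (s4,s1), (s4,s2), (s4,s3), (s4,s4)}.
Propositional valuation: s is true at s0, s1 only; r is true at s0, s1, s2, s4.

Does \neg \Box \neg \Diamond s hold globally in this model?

Yes

Let φ = \neg \Box \neg \Diamond s. Evaluate φ at each world:
  s0 (successors {s1, s3}): φ is true.
  s1 (successors {s0, s4}): φ is true.
  s2 (successors {s0, s2, s3, s4}): φ is true.
  s3 (successors {s1, s4}): φ is true.
  s4 (successors {s1, s2, s3, s4}): φ is true.
For instance, at s3:
  At s3: \Box \neg \Diamond s is false, so \neg \Box \neg \Diamond s is true.
    At s3: \Box \neg \Diamond s requires \neg \Diamond s at every successor {s1, s4}.
      \neg \Diamond s fails at s1, so \Box \neg \Diamond s is false at s3.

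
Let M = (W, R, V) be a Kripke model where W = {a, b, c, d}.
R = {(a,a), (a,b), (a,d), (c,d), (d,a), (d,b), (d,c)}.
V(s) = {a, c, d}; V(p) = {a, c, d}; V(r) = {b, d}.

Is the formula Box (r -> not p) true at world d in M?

At d: Box (r -> not p) requires r -> not p at every successor {a, b, c}.
  At a: r -> not p is true.
  At b: r -> not p is true.
  At c: r -> not p is true.
So Box (r -> not p) is true at d.

Yes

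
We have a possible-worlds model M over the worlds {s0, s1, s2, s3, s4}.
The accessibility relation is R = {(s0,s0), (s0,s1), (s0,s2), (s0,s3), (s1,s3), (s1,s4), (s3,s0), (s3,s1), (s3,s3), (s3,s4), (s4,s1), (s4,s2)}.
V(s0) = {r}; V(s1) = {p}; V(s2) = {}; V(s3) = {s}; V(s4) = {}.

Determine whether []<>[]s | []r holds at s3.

At s3: []<>[]s is false, []r is false, so []<>[]s | []r is false.
  At s3: []<>[]s requires <>[]s at every successor {s0, s1, s3, s4}.
    <>[]s fails at s1, so []<>[]s is false at s3.
      At s1: <>[]s requires []s at some successor in {s3, s4}.
        At s3: []s is false.
        At s4: []s is false.
      So <>[]s is false at s1.
  At s3: []r requires r at every successor {s0, s1, s3, s4}.
    r fails at s1, so []r is false at s3.

No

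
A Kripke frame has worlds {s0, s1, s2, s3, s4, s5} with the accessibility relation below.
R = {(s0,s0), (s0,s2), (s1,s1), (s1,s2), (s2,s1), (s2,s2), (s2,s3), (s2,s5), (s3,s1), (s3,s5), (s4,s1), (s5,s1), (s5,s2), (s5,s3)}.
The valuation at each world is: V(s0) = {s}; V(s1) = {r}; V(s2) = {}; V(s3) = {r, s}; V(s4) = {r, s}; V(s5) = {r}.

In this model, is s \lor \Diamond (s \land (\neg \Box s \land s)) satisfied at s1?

No

At s1: s is false, \Diamond (s \land (\neg \Box s \land s)) is false, so s \lor \Diamond (s \land (\neg \Box s \land s)) is false.
  At s1: \Diamond (s \land (\neg \Box s \land s)) requires s \land (\neg \Box s \land s) at some successor in {s1, s2}.
    At s1: s \land (\neg \Box s \land s) is false.
    At s2: s \land (\neg \Box s \land s) is false.
  So \Diamond (s \land (\neg \Box s \land s)) is false at s1.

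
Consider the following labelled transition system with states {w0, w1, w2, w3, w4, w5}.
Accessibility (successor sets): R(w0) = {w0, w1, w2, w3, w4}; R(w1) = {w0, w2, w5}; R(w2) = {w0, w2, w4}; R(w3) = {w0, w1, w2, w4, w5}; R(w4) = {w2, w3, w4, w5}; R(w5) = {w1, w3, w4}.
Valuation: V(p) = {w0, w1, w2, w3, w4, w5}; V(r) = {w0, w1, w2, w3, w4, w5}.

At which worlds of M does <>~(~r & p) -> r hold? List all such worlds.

w0, w1, w2, w3, w4, w5

Let φ = <>~(~r & p) -> r. Evaluate φ at each world:
  w0 (successors {w0, w1, w2, w3, w4}): φ is true.
  w1 (successors {w0, w2, w5}): φ is true.
  w2 (successors {w0, w2, w4}): φ is true.
  w3 (successors {w0, w1, w2, w4, w5}): φ is true.
  w4 (successors {w2, w3, w4, w5}): φ is true.
  w5 (successors {w1, w3, w4}): φ is true.
For instance, at w1:
  At w1: <>~(~r & p) is true, r is true, so <>~(~r & p) -> r is true.
    At w1: <>~(~r & p) requires ~(~r & p) at some successor in {w0, w2, w5}.
      ~(~r & p) holds at w0, so <>~(~r & p) is true at w1.
Satisfying worlds: {w0, w1, w2, w3, w4, w5}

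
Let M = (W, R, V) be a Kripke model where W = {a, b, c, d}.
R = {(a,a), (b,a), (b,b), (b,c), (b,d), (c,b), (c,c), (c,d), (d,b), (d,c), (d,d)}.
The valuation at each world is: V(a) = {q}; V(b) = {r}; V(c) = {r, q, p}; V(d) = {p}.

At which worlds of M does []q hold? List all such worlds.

Let φ = []q. Evaluate φ at each world:
  a (successors {a}): φ is true.
  b (successors {a, b, c, d}): φ is false.
  c (successors {b, c, d}): φ is false.
  d (successors {b, c, d}): φ is false.
For instance, at a:
  At a: []q requires q at every successor {a}.
    At a: q is true.
  So []q is true at a.
Satisfying worlds: {a}

a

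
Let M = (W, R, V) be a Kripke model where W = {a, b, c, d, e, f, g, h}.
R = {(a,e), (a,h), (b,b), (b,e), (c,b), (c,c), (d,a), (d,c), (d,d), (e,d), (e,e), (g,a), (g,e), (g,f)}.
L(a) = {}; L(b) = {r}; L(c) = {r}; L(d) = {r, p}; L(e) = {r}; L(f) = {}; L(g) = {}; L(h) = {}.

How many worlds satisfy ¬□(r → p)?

6

Let φ = ¬□(r → p). Evaluate φ at each world:
  a (successors {e, h}): φ is true.
  b (successors {b, e}): φ is true.
  c (successors {b, c}): φ is true.
  d (successors {a, c, d}): φ is true.
  e (successors {d, e}): φ is true.
  f (successors ∅): φ is false.
  g (successors {a, e, f}): φ is true.
  h (successors ∅): φ is false.
For instance, at g:
  At g: □(r → p) is false, so ¬□(r → p) is true.
    At g: □(r → p) requires r → p at every successor {a, e, f}.
      r → p fails at e, so □(r → p) is false at g.
Satisfying worlds: {a, b, c, d, e, g}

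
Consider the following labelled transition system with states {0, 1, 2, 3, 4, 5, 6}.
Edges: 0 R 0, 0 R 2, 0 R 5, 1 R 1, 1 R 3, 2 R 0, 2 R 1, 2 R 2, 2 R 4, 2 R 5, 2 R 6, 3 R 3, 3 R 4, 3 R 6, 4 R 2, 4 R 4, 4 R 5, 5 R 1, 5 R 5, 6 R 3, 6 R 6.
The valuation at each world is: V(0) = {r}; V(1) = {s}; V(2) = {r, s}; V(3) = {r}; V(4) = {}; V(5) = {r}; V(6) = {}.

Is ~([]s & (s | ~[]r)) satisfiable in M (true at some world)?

Yes

Let φ = ~([]s & (s | ~[]r)). Evaluate φ at each world:
  0 (successors {0, 2, 5}): φ is true.
  1 (successors {1, 3}): φ is true.
  2 (successors {0, 1, 2, 4, 5, 6}): φ is true.
  3 (successors {3, 4, 6}): φ is true.
  4 (successors {2, 4, 5}): φ is true.
  5 (successors {1, 5}): φ is true.
  6 (successors {3, 6}): φ is true.
Detail at 0 (witness):
  At 0: []s & (s | ~[]r) is false, so ~([]s & (s | ~[]r)) is true.
    At 0: []s is false, s | ~[]r is false, so []s & (s | ~[]r) is false.
      At 0: []s requires s at every successor {0, 2, 5}.
        s fails at 0, so []s is false at 0.
      At 0: s is false, ~[]r is false, so s | ~[]r is false.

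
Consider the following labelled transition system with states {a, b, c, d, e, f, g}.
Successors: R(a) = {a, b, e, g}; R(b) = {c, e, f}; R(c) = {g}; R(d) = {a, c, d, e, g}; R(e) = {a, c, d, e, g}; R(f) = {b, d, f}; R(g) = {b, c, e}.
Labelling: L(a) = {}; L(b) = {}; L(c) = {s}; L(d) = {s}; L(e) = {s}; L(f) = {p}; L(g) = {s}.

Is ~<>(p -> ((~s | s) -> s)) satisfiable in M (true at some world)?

No

Let φ = ~<>(p -> ((~s | s) -> s)). Evaluate φ at each world:
  a (successors {a, b, e, g}): φ is false.
  b (successors {c, e, f}): φ is false.
  c (successors {g}): φ is false.
  d (successors {a, c, d, e, g}): φ is false.
  e (successors {a, c, d, e, g}): φ is false.
  f (successors {b, d, f}): φ is false.
  g (successors {b, c, e}): φ is false.
For instance, at e:
  At e: <>(p -> ((~s | s) -> s)) is true, so ~<>(p -> ((~s | s) -> s)) is false.
    At e: <>(p -> ((~s | s) -> s)) requires p -> ((~s | s) -> s) at some successor in {a, c, d, e, g}.
      p -> ((~s | s) -> s) holds at a, so <>(p -> ((~s | s) -> s)) is true at e.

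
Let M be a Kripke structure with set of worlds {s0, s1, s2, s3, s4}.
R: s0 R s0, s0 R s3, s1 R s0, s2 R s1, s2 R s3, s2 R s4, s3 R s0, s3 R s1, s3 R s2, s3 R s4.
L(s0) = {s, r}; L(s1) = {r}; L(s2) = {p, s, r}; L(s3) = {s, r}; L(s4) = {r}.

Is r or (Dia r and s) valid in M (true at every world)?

Yes

Let φ = r or (Dia r and s). Evaluate φ at each world:
  s0 (successors {s0, s3}): φ is true.
  s1 (successors {s0}): φ is true.
  s2 (successors {s1, s3, s4}): φ is true.
  s3 (successors {s0, s1, s2, s4}): φ is true.
  s4 (successors ∅): φ is true.
For instance, at s0:
  At s0: r is true, Dia r and s is true, so r or (Dia r and s) is true.
    At s0: Dia r is true, s is true, so Dia r and s is true.
      At s0: Dia r requires r at some successor in {s0, s3}.
        r holds at s0, so Dia r is true at s0.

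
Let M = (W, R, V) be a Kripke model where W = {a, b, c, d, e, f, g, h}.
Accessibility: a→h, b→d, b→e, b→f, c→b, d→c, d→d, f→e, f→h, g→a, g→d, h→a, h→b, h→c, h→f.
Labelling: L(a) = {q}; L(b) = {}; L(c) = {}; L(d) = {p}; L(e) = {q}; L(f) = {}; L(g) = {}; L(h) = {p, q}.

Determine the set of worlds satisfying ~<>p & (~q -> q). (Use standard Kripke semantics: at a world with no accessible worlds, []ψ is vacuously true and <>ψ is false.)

Recall that <>ψ holds at a world iff ψ holds at some accessible world.
Let φ = ~<>p & (~q -> q). Evaluate φ at each world:
  a (successors {h}): φ is false.
  b (successors {d, e, f}): φ is false.
  c (successors {b}): φ is false.
  d (successors {c, d}): φ is false.
  e (successors ∅): φ is true.
  f (successors {e, h}): φ is false.
  g (successors {a, d}): φ is false.
  h (successors {a, b, c, f}): φ is true.
For instance, at a:
  At a: ~<>p is false, ~q -> q is true, so ~<>p & (~q -> q) is false.
    At a: <>p is true, so ~<>p is false.
      At a: <>p requires p at some successor in {h}.
        p holds at h, so <>p is true at a.
Satisfying worlds: {e, h}

e, h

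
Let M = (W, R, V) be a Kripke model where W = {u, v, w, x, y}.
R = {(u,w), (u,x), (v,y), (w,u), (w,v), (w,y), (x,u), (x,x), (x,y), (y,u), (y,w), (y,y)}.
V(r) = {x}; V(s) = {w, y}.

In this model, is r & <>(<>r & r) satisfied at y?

No

Recall that <>ψ holds at a world iff ψ holds at some accessible world.
At y: r is false, <>(<>r & r) is false, so r & <>(<>r & r) is false.
  At y: <>(<>r & r) requires <>r & r at some successor in {u, w, y}.
    At u: <>r & r is false.
    At w: <>r & r is false.
    At y: <>r & r is false.
  So <>(<>r & r) is false at y.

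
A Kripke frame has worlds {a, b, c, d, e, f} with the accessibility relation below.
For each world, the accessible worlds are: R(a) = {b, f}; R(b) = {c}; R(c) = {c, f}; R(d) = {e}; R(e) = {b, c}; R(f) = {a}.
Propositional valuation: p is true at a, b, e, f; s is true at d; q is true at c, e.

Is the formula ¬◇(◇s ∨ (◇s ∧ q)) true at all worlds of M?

Yes

Let φ = ¬◇(◇s ∨ (◇s ∧ q)). Evaluate φ at each world:
  a (successors {b, f}): φ is true.
  b (successors {c}): φ is true.
  c (successors {c, f}): φ is true.
  d (successors {e}): φ is true.
  e (successors {b, c}): φ is true.
  f (successors {a}): φ is true.
For instance, at d:
  At d: ◇(◇s ∨ (◇s ∧ q)) is false, so ¬◇(◇s ∨ (◇s ∧ q)) is true.
    At d: ◇(◇s ∨ (◇s ∧ q)) requires ◇s ∨ (◇s ∧ q) at some successor in {e}.
      At e: ◇s ∨ (◇s ∧ q) is false.
    So ◇(◇s ∨ (◇s ∧ q)) is false at d.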